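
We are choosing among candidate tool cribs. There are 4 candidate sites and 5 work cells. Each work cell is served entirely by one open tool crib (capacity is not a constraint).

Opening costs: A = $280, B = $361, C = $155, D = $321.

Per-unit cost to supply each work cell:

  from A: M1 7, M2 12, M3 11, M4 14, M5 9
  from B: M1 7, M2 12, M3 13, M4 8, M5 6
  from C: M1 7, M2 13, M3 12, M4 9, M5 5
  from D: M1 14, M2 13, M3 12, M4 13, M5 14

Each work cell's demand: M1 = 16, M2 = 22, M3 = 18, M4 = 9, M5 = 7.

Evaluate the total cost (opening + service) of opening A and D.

Each work cell is assigned to its cheapest site among the open ones.
{A, D}: M1→A 7·16=112, M2→A 12·22=264, M3→A 11·18=198, M4→D 13·9=117, M5→A 9·7=63. Service 754; fixed 601; total 1355.

Total cost: 1355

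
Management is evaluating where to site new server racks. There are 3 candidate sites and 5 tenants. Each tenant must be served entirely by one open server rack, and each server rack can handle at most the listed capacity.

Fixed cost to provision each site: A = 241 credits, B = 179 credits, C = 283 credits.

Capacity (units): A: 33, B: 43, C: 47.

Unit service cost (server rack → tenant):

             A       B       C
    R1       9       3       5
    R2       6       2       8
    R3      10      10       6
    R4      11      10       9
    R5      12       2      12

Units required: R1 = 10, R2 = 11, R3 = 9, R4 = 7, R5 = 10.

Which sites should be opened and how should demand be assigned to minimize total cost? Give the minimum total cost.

Minimum total cost: 651

Open {B, C}: R1→B 3·10=30, R2→B 2·11=22, R3→C 6·9=54, R4→C 9·7=63, R5→B 2·10=20.
Loads: B carries 31/43, C carries 16/47. Service 189; fixed 462; total 651.
Next best feasible plan costs 652.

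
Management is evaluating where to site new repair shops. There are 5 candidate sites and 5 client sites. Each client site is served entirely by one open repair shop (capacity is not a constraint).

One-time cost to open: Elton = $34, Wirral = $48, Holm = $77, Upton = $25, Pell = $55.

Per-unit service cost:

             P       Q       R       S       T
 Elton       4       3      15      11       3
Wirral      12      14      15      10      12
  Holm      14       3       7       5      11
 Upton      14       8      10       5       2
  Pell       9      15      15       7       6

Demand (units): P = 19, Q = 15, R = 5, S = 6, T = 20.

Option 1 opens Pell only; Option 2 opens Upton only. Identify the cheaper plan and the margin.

Option 2 is cheaper by 157.

Option 1: {Pell}: P→Pell 9·19=171, Q→Pell 15·15=225, R→Pell 15·5=75, S→Pell 7·6=42, T→Pell 6·20=120. Service 633; fixed 55; total 688.
Option 2: {Upton}: P→Upton 14·19=266, Q→Upton 8·15=120, R→Upton 10·5=50, S→Upton 5·6=30, T→Upton 2·20=40. Service 506; fixed 25; total 531.
Difference: |688 − 531| = 157.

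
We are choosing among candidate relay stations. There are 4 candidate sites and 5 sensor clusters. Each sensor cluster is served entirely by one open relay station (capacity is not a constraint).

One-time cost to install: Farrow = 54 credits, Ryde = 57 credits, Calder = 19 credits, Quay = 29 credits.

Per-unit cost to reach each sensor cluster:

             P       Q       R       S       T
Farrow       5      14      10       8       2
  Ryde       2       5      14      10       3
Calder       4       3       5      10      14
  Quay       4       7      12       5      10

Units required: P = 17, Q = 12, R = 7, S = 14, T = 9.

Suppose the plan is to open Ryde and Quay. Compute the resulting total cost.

Total cost: 361

Each sensor cluster is assigned to its cheapest site among the open ones.
{Ryde, Quay}: P→Ryde 2·17=34, Q→Ryde 5·12=60, R→Quay 12·7=84, S→Quay 5·14=70, T→Ryde 3·9=27. Service 275; fixed 86; total 361.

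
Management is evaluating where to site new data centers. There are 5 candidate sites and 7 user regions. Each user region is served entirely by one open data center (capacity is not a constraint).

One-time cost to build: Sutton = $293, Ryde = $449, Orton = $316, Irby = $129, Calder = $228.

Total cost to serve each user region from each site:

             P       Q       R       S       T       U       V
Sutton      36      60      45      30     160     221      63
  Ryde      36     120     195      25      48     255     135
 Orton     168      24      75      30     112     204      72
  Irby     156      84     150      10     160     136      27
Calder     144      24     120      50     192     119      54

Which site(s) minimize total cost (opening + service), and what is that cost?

Open Irby only; minimum total cost 852.

For any fixed open set, each user region goes to its cheapest open site; total = fixed + service.
{Irby}: P→Irby 156, Q→Irby 84, R→Irby 150, S→Irby 10, T→Irby 160, U→Irby 136, V→Irby 27. Service 723; fixed 129; total 852.
{Sutton, Irby}: service 474 + fixed 422 = 896
{Sutton}: P→Sutton 36, Q→Sutton 60, R→Sutton 45, S→Sutton 30, T→Sutton 160, U→Sutton 221, V→Sutton 63. Service 615; fixed 293; total 908.
{Sutton, Ryde, Orton, Irby, Calder}: service 309 + fixed 1415 = 1724
No other subset beats 852.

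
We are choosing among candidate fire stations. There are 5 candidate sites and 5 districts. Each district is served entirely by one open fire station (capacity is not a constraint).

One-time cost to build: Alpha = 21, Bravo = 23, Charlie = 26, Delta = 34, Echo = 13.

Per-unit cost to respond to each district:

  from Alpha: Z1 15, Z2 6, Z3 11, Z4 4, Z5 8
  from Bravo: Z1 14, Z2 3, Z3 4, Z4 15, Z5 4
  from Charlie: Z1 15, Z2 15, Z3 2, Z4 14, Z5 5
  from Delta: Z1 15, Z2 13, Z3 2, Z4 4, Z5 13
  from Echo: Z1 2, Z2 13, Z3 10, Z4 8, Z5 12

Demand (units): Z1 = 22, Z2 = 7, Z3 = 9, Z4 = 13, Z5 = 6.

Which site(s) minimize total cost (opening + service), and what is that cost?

Open Bravo, Delta and Echo; minimum total cost 229.

For any fixed open set, each district goes to its cheapest open site; total = fixed + service.
{Bravo, Delta, Echo}: Z1→Echo 2·22=44, Z2→Bravo 3·7=21, Z3→Delta 2·9=18, Z4→Delta 4·13=52, Z5→Bravo 4·6=24. Service 159; fixed 70; total 229.
{Alpha, Bravo, Echo}: service 177 + fixed 57 = 234
{Alpha, Bravo, Charlie, Echo}: service 159 + fixed 83 = 242
{Alpha, Bravo, Charlie, Delta, Echo}: service 159 + fixed 117 = 276
No other subset beats 229.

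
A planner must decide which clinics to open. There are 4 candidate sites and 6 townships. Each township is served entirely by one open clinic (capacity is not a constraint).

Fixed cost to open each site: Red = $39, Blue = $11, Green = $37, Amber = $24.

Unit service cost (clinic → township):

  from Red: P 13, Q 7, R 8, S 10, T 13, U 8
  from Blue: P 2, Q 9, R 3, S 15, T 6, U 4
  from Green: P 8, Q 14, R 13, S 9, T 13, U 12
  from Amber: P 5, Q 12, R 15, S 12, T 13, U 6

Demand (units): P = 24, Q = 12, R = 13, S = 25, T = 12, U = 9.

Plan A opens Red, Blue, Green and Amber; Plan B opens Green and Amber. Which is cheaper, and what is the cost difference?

Plan A is cheaper by 314.

Plan A: {Red, Blue, Green, Amber}: P→Blue 2·24=48, Q→Red 7·12=84, R→Blue 3·13=39, S→Green 9·25=225, T→Blue 6·12=72, U→Blue 4·9=36. Service 504; fixed 111; total 615.
Plan B: {Green, Amber}: P→Amber 5·24=120, Q→Amber 12·12=144, R→Green 13·13=169, S→Green 9·25=225, T→Green 13·12=156, U→Amber 6·9=54. Service 868; fixed 61; total 929.
Difference: |615 − 929| = 314.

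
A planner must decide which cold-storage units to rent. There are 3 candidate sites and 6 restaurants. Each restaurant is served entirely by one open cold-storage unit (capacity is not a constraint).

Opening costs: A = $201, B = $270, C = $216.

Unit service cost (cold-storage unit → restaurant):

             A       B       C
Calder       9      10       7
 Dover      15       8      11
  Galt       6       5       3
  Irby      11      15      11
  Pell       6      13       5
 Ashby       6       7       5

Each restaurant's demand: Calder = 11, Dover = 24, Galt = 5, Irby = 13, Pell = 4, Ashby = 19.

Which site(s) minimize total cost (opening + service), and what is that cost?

Open C only; minimum total cost 830.

For any fixed open set, each restaurant goes to its cheapest open site; total = fixed + service.
{C}: Calder→C 7·11=77, Dover→C 11·24=264, Galt→C 3·5=15, Irby→C 11·13=143, Pell→C 5·4=20, Ashby→C 5·19=95. Service 614; fixed 216; total 830.
{A}: service 770 + fixed 201 = 971
{B}: Calder→B 10·11=110, Dover→B 8·24=192, Galt→B 5·5=25, Irby→B 15·13=195, Pell→B 13·4=52, Ashby→B 7·19=133. Service 707; fixed 270; total 977.
{A, B, C}: service 542 + fixed 687 = 1229
No other subset beats 830.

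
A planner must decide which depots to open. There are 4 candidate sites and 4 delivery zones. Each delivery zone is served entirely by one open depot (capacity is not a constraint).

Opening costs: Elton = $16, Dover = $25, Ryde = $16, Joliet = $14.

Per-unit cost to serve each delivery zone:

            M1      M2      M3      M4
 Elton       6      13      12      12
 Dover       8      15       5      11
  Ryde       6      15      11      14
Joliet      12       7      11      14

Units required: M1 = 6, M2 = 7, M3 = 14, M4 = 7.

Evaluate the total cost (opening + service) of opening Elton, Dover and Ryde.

Total cost: 331

Each delivery zone is assigned to its cheapest site among the open ones.
{Elton, Dover, Ryde}: M1→Elton 6·6=36, M2→Elton 13·7=91, M3→Dover 5·14=70, M4→Dover 11·7=77. Service 274; fixed 57; total 331.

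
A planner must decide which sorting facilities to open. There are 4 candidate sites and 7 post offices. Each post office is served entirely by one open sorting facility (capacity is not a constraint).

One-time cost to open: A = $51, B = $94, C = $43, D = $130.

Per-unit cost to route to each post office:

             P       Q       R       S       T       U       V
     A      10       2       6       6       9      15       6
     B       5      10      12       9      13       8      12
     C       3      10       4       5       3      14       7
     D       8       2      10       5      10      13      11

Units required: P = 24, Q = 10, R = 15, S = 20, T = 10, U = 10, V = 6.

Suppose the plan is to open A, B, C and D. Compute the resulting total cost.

Each post office is assigned to its cheapest site among the open ones.
{A, B, C, D}: P→C 3·24=72, Q→A 2·10=20, R→C 4·15=60, S→C 5·20=100, T→C 3·10=30, U→B 8·10=80, V→A 6·6=36. Service 398; fixed 318; total 716.

Total cost: 716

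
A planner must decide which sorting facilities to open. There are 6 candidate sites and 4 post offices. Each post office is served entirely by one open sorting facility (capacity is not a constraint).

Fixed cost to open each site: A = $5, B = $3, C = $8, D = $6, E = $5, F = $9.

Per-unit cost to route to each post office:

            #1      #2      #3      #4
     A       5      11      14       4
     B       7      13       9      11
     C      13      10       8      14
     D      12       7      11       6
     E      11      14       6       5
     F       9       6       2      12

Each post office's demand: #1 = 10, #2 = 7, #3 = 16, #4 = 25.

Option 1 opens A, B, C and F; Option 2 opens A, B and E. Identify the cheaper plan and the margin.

Option 1 is cheaper by 87.

Option 1: {A, B, C, F}: #1→A 5·10=50, #2→F 6·7=42, #3→F 2·16=32, #4→A 4·25=100. Service 224; fixed 25; total 249.
Option 2: {A, B, E}: #1→A 5·10=50, #2→A 11·7=77, #3→E 6·16=96, #4→A 4·25=100. Service 323; fixed 13; total 336.
Difference: |249 − 336| = 87.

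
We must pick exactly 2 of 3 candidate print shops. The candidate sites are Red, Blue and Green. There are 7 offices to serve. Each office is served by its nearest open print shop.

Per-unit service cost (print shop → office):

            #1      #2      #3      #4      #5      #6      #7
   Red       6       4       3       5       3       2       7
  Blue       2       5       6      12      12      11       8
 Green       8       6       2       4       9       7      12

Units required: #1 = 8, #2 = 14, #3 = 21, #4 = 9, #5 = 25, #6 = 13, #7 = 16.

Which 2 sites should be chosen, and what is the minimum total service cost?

Choose Red and Blue; total service cost 393.

With exactly 2 open, each office uses its cheapest among the chosen.
{Red, Blue}: #1→Blue 2·8=16, #2→Red 4·14=56, #3→Red 3·21=63, #4→Red 5·9=45, #5→Red 3·25=75, #6→Red 2·13=26, #7→Red 7·16=112. Service cost 393.
{Red, Green}: service cost 395
{Blue, Green}: service cost 608
Among all 3 size-2 choices, {Red, Blue} is lowest.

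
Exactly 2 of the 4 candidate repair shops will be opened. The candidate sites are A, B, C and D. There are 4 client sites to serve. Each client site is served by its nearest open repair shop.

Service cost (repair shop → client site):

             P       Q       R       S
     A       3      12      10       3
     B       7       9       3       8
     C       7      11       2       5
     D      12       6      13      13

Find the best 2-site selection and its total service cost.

With exactly 2 open, each client site uses its cheapest among the chosen.
{A, B}: P→A 3, Q→B 9, R→B 3, S→A 3. Service cost 18.
{A, C}: service cost 19
{C, D}: service cost 20
Among all 6 size-2 choices, {A, B} is lowest.

Choose A and B; total service cost 18.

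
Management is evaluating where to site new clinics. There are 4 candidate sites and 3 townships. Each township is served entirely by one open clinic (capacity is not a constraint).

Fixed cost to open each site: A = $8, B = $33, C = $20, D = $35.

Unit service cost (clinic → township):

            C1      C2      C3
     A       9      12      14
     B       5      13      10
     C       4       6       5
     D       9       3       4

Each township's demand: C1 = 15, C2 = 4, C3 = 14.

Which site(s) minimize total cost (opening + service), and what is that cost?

Open C only; minimum total cost 174.

For any fixed open set, each township goes to its cheapest open site; total = fixed + service.
{C}: C1→C 4·15=60, C2→C 6·4=24, C3→C 5·14=70. Service 154; fixed 20; total 174.
{A, C}: service 154 + fixed 28 = 182
{C, D}: service 128 + fixed 55 = 183
{A, B, C, D}: C1→C 4·15=60, C2→D 3·4=12, C3→D 4·14=56. Service 128; fixed 96; total 224.
(All 15 nonempty subsets were checked; C only is lowest.)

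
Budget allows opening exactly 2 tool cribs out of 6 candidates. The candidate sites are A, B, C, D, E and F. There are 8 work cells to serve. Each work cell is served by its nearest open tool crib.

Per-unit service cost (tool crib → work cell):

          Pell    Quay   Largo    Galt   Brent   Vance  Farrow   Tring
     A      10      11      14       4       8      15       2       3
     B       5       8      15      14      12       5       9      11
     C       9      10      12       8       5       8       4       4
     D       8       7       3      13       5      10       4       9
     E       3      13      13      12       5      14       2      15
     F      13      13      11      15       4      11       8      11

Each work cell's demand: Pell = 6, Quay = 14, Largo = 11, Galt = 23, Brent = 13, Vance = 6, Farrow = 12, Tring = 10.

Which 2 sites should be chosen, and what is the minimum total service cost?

Choose A and D; total service cost 450.

With exactly 2 open, each work cell uses its cheapest among the chosen.
{A, D}: Pell→D 8·6=48, Quay→D 7·14=98, Largo→D 3·11=33, Galt→A 4·23=92, Brent→D 5·13=65, Vance→D 10·6=60, Farrow→A 2·12=24, Tring→A 3·10=30. Service cost 450.
{C, D}: service cost 564
{A, B}: service cost 576
Among all 15 size-2 choices, {A, D} is lowest.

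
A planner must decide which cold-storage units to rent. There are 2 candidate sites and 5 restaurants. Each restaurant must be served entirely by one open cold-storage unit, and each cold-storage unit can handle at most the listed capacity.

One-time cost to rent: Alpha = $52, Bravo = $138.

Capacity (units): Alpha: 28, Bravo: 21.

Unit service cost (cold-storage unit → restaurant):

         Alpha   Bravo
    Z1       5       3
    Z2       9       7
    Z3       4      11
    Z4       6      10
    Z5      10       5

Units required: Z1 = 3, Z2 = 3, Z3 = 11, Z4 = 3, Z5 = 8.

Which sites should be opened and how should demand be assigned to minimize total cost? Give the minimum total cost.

Open {Alpha}: Z1→Alpha 5·3=15, Z2→Alpha 9·3=27, Z3→Alpha 4·11=44, Z4→Alpha 6·3=18, Z5→Alpha 10·8=80.
Loads: Alpha carries 28/28. Service 184; fixed 52; total 236.
Next best feasible plan costs 322.

Minimum total cost: 236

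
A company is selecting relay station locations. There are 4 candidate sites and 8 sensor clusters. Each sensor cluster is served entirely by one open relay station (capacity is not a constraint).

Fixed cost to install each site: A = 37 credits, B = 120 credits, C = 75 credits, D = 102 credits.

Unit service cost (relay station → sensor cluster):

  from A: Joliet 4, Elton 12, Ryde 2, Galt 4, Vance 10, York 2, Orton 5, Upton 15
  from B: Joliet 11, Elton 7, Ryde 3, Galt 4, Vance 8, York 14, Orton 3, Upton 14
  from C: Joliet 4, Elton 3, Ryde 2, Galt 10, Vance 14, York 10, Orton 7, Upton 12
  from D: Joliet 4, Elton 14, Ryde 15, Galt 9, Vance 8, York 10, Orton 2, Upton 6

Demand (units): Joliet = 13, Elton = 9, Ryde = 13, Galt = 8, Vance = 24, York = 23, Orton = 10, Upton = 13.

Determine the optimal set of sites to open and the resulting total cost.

Open A, C and D; minimum total cost 687.

For any fixed open set, each sensor cluster goes to its cheapest open site; total = fixed + service.
{A, C, D}: Joliet→A 4·13=52, Elton→C 3·9=27, Ryde→A 2·13=26, Galt→A 4·8=32, Vance→D 8·24=192, York→A 2·23=46, Orton→D 2·10=20, Upton→D 6·13=78. Service 473; fixed 214; total 687.
{A, D}: service 554 + fixed 139 = 693
{A, C}: Joliet→A 4·13=52, Elton→C 3·9=27, Ryde→A 2·13=26, Galt→A 4·8=32, Vance→A 10·24=240, York→A 2·23=46, Orton→A 5·10=50, Upton→C 12·13=156. Service 629; fixed 112; total 741.
{A, B, C, D}: service 473 + fixed 334 = 807
No other subset beats 687.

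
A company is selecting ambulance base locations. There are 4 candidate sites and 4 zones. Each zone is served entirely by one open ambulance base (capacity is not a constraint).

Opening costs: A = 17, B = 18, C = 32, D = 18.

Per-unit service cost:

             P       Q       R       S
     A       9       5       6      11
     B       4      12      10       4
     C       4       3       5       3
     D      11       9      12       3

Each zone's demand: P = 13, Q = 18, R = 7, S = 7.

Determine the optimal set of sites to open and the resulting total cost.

For any fixed open set, each zone goes to its cheapest open site; total = fixed + service.
{C}: P→C 4·13=52, Q→C 3·18=54, R→C 5·7=35, S→C 3·7=21. Service 162; fixed 32; total 194.
{A, C}: P→C 4·13=52, Q→C 3·18=54, R→C 5·7=35, S→C 3·7=21. Service 162; fixed 49; total 211.
{B, C}: service 162 + fixed 50 = 212
{A, B, C, D}: service 162 + fixed 85 = 247
(All 15 nonempty subsets were checked; C only is lowest.)

Open C only; minimum total cost 194.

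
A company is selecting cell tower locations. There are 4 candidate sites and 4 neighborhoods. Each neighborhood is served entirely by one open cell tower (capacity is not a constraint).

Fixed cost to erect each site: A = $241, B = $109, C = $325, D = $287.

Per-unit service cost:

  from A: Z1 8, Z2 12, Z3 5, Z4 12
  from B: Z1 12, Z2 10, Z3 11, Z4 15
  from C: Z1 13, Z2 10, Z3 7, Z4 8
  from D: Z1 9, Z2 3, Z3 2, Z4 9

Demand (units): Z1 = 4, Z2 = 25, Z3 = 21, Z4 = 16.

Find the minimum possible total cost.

Minimum total cost: 584

For any fixed open set, each neighborhood goes to its cheapest open site; total = fixed + service.
{D}: Z1→D 9·4=36, Z2→D 3·25=75, Z3→D 2·21=42, Z4→D 9·16=144. Service 297; fixed 287; total 584.
{B, D}: service 297 + fixed 396 = 693
{A, D}: service 293 + fixed 528 = 821
{A, B, C, D}: service 277 + fixed 962 = 1239
No other subset beats 584.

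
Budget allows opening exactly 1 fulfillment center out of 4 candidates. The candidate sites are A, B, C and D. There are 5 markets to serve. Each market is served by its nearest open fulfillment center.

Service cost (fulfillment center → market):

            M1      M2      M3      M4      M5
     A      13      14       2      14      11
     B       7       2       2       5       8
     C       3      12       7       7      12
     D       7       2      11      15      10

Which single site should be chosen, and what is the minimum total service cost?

With exactly 1 open, each market uses its cheapest among the chosen.
{B}: M1→B 7, M2→B 2, M3→B 2, M4→B 5, M5→B 8. Service cost 24.
{C}: service cost 41
{D}: service cost 45
Among all 4 size-1 choices, {B} is lowest.

Choose B only; total service cost 24.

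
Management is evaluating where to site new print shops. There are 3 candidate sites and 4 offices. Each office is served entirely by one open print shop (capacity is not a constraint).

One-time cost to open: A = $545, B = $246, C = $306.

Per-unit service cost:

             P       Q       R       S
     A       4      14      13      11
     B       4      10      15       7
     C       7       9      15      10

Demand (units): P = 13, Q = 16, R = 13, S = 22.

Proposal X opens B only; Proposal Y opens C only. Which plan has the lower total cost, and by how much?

Proposal X is cheaper by 149.

Proposal X: {B}: P→B 4·13=52, Q→B 10·16=160, R→B 15·13=195, S→B 7·22=154. Service 561; fixed 246; total 807.
Proposal Y: {C}: P→C 7·13=91, Q→C 9·16=144, R→C 15·13=195, S→C 10·22=220. Service 650; fixed 306; total 956.
Difference: |807 − 956| = 149.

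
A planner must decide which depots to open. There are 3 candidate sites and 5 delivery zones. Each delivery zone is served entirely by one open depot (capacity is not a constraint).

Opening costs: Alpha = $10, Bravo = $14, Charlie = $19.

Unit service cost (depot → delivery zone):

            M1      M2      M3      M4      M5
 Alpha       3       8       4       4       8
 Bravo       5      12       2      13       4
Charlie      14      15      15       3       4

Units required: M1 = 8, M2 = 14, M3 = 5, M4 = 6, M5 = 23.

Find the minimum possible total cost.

Minimum total cost: 286

For any fixed open set, each delivery zone goes to its cheapest open site; total = fixed + service.
{Alpha, Bravo}: M1→Alpha 3·8=24, M2→Alpha 8·14=112, M3→Bravo 2·5=10, M4→Alpha 4·6=24, M5→Bravo 4·23=92. Service 262; fixed 24; total 286.
{Alpha, Charlie}: service 266 + fixed 29 = 295
{Alpha, Bravo, Charlie}: service 256 + fixed 43 = 299
{Alpha}: service 364 + fixed 10 = 374
No other subset beats 286.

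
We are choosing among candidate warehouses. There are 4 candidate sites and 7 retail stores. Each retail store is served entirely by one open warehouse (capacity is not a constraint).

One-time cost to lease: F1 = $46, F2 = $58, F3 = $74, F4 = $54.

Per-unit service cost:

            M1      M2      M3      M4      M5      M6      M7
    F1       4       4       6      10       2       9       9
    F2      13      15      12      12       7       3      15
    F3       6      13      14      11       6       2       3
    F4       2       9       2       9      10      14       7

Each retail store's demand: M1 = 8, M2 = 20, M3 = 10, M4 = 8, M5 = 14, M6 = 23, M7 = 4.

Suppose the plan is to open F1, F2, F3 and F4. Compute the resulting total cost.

Total cost: 506

Each retail store is assigned to its cheapest site among the open ones.
{F1, F2, F3, F4}: M1→F4 2·8=16, M2→F1 4·20=80, M3→F4 2·10=20, M4→F4 9·8=72, M5→F1 2·14=28, M6→F3 2·23=46, M7→F3 3·4=12. Service 274; fixed 232; total 506.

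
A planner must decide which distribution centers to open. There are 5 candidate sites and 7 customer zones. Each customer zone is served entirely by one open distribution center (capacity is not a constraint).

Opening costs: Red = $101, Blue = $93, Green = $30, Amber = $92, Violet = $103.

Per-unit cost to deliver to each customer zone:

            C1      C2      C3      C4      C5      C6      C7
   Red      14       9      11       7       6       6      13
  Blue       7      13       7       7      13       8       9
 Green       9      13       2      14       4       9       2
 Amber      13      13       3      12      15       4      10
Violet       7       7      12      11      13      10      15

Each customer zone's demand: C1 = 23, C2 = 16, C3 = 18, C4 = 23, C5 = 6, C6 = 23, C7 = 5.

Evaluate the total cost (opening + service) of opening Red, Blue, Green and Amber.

Each customer zone is assigned to its cheapest site among the open ones.
{Red, Blue, Green, Amber}: C1→Blue 7·23=161, C2→Red 9·16=144, C3→Green 2·18=36, C4→Red 7·23=161, C5→Green 4·6=24, C6→Amber 4·23=92, C7→Green 2·5=10. Service 628; fixed 316; total 944.

Total cost: 944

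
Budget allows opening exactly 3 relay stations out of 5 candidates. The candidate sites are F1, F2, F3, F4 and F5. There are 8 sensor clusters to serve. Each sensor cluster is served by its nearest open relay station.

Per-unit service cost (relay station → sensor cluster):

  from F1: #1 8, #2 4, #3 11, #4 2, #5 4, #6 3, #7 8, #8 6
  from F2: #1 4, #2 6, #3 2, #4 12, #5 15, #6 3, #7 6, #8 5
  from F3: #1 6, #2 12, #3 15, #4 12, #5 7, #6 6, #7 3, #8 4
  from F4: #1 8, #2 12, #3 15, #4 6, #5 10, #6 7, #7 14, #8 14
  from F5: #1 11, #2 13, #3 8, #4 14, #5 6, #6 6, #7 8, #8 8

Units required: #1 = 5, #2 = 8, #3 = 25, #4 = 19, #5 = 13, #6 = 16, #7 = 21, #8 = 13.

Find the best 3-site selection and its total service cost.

Choose F1, F2 and F3; total service cost 355.

With exactly 3 open, each sensor cluster uses its cheapest among the chosen.
{F1, F2, F3}: #1→F2 4·5=20, #2→F1 4·8=32, #3→F2 2·25=50, #4→F1 2·19=38, #5→F1 4·13=52, #6→F1 3·16=48, #7→F3 3·21=63, #8→F3 4·13=52. Service cost 355.
{F1, F2, F4}: service cost 431
{F1, F2, F5}: service cost 431
Among all 10 size-3 choices, {F1, F2, F3} is lowest.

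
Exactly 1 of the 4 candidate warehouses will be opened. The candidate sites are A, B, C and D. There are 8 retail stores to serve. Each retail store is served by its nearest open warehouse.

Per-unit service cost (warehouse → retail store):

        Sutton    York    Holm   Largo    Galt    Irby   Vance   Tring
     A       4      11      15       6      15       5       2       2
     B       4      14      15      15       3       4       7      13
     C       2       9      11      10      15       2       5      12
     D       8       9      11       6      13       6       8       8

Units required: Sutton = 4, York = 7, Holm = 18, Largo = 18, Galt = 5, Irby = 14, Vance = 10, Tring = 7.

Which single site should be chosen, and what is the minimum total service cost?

Choose A only; total service cost 650.

With exactly 1 open, each retail store uses its cheapest among the chosen.
{A}: Sutton→A 4·4=16, York→A 11·7=77, Holm→A 15·18=270, Largo→A 6·18=108, Galt→A 15·5=75, Irby→A 5·14=70, Vance→A 2·10=20, Tring→A 2·7=14. Service cost 650.
{C}: service cost 686
{D}: service cost 686
Among all 4 size-1 choices, {A} is lowest.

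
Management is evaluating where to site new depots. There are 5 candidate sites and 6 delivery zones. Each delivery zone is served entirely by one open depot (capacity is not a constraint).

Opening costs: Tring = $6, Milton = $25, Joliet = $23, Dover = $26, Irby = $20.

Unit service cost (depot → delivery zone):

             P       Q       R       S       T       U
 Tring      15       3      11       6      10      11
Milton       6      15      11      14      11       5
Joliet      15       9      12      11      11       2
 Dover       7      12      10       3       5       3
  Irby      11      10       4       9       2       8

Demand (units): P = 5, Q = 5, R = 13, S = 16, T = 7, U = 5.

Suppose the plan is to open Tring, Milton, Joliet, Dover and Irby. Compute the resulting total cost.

Total cost: 269

Each delivery zone is assigned to its cheapest site among the open ones.
{Tring, Milton, Joliet, Dover, Irby}: P→Milton 6·5=30, Q→Tring 3·5=15, R→Irby 4·13=52, S→Dover 3·16=48, T→Irby 2·7=14, U→Joliet 2·5=10. Service 169; fixed 100; total 269.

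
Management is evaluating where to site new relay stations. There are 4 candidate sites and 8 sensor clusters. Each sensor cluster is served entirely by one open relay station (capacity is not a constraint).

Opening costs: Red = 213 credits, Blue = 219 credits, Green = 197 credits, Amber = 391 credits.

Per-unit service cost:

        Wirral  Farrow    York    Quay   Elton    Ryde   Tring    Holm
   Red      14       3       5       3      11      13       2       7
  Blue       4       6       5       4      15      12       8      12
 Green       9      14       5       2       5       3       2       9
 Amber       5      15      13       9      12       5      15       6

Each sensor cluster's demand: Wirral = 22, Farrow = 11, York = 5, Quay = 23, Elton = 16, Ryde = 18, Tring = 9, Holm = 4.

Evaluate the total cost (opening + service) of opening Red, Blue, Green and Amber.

Total cost: 1388

Each sensor cluster is assigned to its cheapest site among the open ones.
{Red, Blue, Green, Amber}: Wirral→Blue 4·22=88, Farrow→Red 3·11=33, York→Red 5·5=25, Quay→Green 2·23=46, Elton→Green 5·16=80, Ryde→Green 3·18=54, Tring→Red 2·9=18, Holm→Amber 6·4=24. Service 368; fixed 1020; total 1388.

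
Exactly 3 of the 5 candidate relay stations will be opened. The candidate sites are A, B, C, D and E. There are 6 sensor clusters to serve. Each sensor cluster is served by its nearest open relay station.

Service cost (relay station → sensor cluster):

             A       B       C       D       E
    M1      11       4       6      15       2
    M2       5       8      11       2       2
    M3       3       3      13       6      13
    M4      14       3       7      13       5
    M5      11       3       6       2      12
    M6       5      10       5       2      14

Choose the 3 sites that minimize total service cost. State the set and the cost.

Choose B, D and E; total service cost 14.

With exactly 3 open, each sensor cluster uses its cheapest among the chosen.
{B, D, E}: M1→E 2, M2→D 2, M3→B 3, M4→B 3, M5→D 2, M6→D 2. Service cost 14.
{A, B, D}: service cost 16
{A, D, E}: service cost 16
Among all 10 size-3 choices, {B, D, E} is lowest.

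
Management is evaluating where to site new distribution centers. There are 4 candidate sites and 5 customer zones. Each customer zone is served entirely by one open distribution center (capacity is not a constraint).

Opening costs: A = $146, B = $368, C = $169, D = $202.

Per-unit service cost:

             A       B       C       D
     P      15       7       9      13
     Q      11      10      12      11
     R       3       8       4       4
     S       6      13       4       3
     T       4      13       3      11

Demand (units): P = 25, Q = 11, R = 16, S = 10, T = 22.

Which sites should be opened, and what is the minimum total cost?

For any fixed open set, each customer zone goes to its cheapest open site; total = fixed + service.
{C}: P→C 9·25=225, Q→C 12·11=132, R→C 4·16=64, S→C 4·10=40, T→C 3·22=66. Service 527; fixed 169; total 696.
{A, C}: service 500 + fixed 315 = 815
{A}: P→A 15·25=375, Q→A 11·11=121, R→A 3·16=48, S→A 6·10=60, T→A 4·22=88. Service 692; fixed 146; total 838.
{A, B, C, D}: service 429 + fixed 885 = 1314
No other subset beats 696.

Open C only; minimum total cost 696.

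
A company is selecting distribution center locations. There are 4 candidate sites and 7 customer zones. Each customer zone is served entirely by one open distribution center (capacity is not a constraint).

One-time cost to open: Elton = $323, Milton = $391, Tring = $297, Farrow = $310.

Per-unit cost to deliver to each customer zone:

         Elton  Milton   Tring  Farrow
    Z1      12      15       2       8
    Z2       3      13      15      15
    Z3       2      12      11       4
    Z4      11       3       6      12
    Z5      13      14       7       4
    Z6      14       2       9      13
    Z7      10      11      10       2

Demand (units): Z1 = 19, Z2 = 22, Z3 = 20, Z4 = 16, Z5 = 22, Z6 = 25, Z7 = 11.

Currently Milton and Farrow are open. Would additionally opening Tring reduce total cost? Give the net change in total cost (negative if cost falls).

No — net change +183 (cost rises by 183).

Current service cost with {Milton, Farrow}: 726.
Adding Tring: each customer zone re-picks its cheapest; new service cost 612, saving 114.
Extra fixed cost: 297. Net change = 297 − 114 = 183.
(Totals: 1427 → 1610.)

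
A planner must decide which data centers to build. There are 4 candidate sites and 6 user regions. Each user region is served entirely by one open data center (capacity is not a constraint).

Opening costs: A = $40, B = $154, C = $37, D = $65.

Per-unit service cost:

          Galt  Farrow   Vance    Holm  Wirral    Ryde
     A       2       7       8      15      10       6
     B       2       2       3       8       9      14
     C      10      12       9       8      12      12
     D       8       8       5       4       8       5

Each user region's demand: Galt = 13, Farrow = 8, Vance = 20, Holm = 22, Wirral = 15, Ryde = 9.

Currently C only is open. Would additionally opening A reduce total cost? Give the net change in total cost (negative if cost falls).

Current service cost with {C}: 870.
Adding A: each user region re-picks its cheapest; new service cost 622, saving 248.
Extra fixed cost: 40. Net change = 40 − 248 = -208.
(Totals: 907 → 699.)

Yes — net change −208 (cost falls by 208).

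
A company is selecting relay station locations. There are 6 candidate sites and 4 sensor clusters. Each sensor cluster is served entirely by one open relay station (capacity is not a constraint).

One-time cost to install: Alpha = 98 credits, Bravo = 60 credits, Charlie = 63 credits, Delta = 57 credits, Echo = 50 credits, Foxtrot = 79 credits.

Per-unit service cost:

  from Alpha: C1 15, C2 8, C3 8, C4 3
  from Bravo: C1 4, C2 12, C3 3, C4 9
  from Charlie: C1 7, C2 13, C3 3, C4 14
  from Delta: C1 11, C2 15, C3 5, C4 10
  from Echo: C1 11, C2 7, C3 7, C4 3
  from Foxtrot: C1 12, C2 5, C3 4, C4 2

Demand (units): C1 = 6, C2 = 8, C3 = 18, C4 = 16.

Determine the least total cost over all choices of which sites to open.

Minimum total cost: 289

For any fixed open set, each sensor cluster goes to its cheapest open site; total = fixed + service.
{Bravo, Foxtrot}: C1→Bravo 4·6=24, C2→Foxtrot 5·8=40, C3→Bravo 3·18=54, C4→Foxtrot 2·16=32. Service 150; fixed 139; total 289.
{Bravo, Echo}: C1→Bravo 4·6=24, C2→Echo 7·8=56, C3→Bravo 3·18=54, C4→Echo 3·16=48. Service 182; fixed 110; total 292.
{Foxtrot}: service 216 + fixed 79 = 295
{Alpha, Bravo, Charlie, Delta, Echo, Foxtrot}: service 150 + fixed 407 = 557
No other subset beats 289.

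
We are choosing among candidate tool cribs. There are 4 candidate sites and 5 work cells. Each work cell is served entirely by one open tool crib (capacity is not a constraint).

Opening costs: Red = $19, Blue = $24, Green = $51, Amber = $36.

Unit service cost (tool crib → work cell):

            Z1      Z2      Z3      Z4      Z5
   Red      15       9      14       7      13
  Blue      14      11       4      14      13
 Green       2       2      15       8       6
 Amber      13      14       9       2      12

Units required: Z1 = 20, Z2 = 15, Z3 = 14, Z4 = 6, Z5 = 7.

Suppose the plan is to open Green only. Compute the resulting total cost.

Each work cell is assigned to its cheapest site among the open ones.
{Green}: Z1→Green 2·20=40, Z2→Green 2·15=30, Z3→Green 15·14=210, Z4→Green 8·6=48, Z5→Green 6·7=42. Service 370; fixed 51; total 421.

Total cost: 421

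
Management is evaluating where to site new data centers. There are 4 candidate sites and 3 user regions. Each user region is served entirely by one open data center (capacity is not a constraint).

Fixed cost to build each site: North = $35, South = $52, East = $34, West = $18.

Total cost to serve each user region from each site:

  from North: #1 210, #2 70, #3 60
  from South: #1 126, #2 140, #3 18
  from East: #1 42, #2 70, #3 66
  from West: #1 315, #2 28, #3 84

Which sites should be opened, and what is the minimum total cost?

For any fixed open set, each user region goes to its cheapest open site; total = fixed + service.
{East, West}: #1→East 42, #2→West 28, #3→East 66. Service 136; fixed 52; total 188.
{South, East, West}: service 88 + fixed 104 = 192
{East}: service 178 + fixed 34 = 212
{North, South, East, West}: service 88 + fixed 139 = 227
(All 15 nonempty subsets were checked; East and West is lowest.)

Open East and West; minimum total cost 188.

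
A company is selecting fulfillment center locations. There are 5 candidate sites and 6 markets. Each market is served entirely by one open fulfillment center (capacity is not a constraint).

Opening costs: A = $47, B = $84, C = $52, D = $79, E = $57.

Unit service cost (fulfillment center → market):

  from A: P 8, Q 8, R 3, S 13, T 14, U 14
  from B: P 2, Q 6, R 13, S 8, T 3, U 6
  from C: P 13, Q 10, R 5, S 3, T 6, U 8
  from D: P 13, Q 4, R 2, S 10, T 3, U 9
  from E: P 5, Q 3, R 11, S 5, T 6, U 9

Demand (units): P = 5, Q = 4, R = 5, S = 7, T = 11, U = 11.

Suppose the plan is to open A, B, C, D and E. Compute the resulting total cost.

Total cost: 471

Each market is assigned to its cheapest site among the open ones.
{A, B, C, D, E}: P→B 2·5=10, Q→E 3·4=12, R→D 2·5=10, S→C 3·7=21, T→B 3·11=33, U→B 6·11=66. Service 152; fixed 319; total 471.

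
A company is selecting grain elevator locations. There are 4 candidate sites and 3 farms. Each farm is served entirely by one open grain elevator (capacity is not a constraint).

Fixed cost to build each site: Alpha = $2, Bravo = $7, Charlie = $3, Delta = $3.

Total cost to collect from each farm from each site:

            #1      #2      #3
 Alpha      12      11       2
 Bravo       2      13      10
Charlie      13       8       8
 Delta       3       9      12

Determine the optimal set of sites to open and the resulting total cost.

Open Alpha and Delta; minimum total cost 19.

For any fixed open set, each farm goes to its cheapest open site; total = fixed + service.
{Alpha, Delta}: #1→Delta 3, #2→Delta 9, #3→Alpha 2. Service 14; fixed 5; total 19.
{Alpha, Charlie, Delta}: service 13 + fixed 8 = 21
{Alpha, Bravo}: #1→Bravo 2, #2→Alpha 11, #3→Alpha 2. Service 15; fixed 9; total 24.
{Alpha, Bravo, Charlie, Delta}: service 12 + fixed 15 = 27
(All 15 nonempty subsets were checked; Alpha and Delta is lowest.)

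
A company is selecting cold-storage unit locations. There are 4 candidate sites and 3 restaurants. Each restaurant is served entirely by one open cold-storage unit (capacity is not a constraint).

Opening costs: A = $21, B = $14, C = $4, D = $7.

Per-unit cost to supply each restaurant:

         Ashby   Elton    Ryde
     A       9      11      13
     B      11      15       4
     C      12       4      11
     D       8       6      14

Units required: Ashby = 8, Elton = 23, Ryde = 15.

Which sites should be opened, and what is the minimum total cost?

For any fixed open set, each restaurant goes to its cheapest open site; total = fixed + service.
{B, C, D}: Ashby→D 8·8=64, Elton→C 4·23=92, Ryde→B 4·15=60. Service 216; fixed 25; total 241.
{B, C}: service 240 + fixed 18 = 258
{A, B, C, D}: Ashby→D 8·8=64, Elton→C 4·23=92, Ryde→B 4·15=60. Service 216; fixed 46; total 262.
{C}: service 353 + fixed 4 = 357
No other subset beats 241.

Open B, C and D; minimum total cost 241.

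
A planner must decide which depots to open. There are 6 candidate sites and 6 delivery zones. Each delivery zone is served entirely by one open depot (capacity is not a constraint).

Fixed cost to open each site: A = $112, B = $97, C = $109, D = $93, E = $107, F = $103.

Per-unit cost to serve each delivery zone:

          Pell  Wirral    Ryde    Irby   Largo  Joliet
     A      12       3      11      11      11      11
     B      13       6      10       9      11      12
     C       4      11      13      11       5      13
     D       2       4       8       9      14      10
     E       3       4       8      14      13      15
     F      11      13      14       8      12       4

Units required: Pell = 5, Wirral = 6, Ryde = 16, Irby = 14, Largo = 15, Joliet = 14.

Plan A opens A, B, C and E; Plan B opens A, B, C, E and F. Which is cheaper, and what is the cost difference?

Plan A: {A, B, C, E}: Pell→E 3·5=15, Wirral→A 3·6=18, Ryde→E 8·16=128, Irby→B 9·14=126, Largo→C 5·15=75, Joliet→A 11·14=154. Service 516; fixed 425; total 941.
Plan B: {A, B, C, E, F}: Pell→E 3·5=15, Wirral→A 3·6=18, Ryde→E 8·16=128, Irby→F 8·14=112, Largo→C 5·15=75, Joliet→F 4·14=56. Service 404; fixed 528; total 932.
Difference: |941 − 932| = 9.

Plan B is cheaper by 9.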